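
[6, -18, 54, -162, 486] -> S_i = 6*-3^i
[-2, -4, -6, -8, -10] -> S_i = -2 + -2*i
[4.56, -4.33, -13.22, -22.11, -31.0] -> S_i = 4.56 + -8.89*i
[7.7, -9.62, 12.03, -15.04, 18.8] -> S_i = 7.70*(-1.25)^i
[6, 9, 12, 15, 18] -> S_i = 6 + 3*i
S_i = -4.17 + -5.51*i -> [-4.17, -9.68, -15.19, -20.7, -26.21]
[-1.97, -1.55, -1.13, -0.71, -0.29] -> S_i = -1.97 + 0.42*i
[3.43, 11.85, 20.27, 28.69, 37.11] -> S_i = 3.43 + 8.42*i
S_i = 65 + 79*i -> [65, 144, 223, 302, 381]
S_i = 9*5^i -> [9, 45, 225, 1125, 5625]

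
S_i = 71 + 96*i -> [71, 167, 263, 359, 455]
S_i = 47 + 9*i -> [47, 56, 65, 74, 83]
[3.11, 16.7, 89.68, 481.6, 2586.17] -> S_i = 3.11*5.37^i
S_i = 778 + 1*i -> [778, 779, 780, 781, 782]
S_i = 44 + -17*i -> [44, 27, 10, -7, -24]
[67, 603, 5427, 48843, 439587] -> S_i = 67*9^i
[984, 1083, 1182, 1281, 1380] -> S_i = 984 + 99*i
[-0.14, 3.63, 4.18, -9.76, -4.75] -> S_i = Random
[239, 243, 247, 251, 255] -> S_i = 239 + 4*i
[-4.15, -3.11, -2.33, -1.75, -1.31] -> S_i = -4.15*0.75^i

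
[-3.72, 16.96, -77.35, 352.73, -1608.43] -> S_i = -3.72*(-4.56)^i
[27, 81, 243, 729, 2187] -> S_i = 27*3^i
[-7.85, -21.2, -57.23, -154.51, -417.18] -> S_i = -7.85*2.70^i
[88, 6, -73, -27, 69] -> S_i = Random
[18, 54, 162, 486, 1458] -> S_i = 18*3^i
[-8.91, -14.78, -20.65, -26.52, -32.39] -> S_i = -8.91 + -5.87*i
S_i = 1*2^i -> [1, 2, 4, 8, 16]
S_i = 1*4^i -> [1, 4, 16, 64, 256]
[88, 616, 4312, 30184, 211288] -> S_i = 88*7^i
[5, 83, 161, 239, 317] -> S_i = 5 + 78*i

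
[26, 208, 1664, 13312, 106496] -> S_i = 26*8^i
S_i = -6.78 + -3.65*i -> [-6.78, -10.43, -14.08, -17.73, -21.38]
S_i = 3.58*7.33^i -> [3.58, 26.24, 192.35, 1409.92, 10334.73]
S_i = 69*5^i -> [69, 345, 1725, 8625, 43125]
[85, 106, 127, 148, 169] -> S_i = 85 + 21*i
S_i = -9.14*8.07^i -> [-9.14, -73.76, -595.24, -4803.6, -38765.05]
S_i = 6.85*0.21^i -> [6.85, 1.44, 0.3, 0.06, 0.01]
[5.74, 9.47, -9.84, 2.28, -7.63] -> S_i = Random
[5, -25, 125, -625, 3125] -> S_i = 5*-5^i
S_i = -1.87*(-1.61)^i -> [-1.87, 3.01, -4.85, 7.8, -12.56]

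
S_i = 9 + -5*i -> [9, 4, -1, -6, -11]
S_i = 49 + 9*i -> [49, 58, 67, 76, 85]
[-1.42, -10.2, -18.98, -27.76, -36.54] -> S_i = -1.42 + -8.78*i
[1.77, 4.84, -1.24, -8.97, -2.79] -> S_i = Random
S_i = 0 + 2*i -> [0, 2, 4, 6, 8]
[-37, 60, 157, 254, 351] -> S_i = -37 + 97*i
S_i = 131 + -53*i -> [131, 78, 25, -28, -81]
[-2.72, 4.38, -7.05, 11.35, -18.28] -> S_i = -2.72*(-1.61)^i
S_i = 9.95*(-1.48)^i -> [9.95, -14.73, 21.79, -32.26, 47.74]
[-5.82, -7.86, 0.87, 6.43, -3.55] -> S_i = Random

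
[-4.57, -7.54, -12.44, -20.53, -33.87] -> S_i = -4.57*1.65^i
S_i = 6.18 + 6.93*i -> [6.18, 13.11, 20.04, 26.97, 33.9]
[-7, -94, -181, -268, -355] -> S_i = -7 + -87*i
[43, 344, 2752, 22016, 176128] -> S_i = 43*8^i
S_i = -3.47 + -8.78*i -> [-3.47, -12.25, -21.03, -29.81, -38.59]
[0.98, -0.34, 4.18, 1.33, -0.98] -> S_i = Random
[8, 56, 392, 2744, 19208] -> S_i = 8*7^i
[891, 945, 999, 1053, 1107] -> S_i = 891 + 54*i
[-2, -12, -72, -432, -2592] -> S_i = -2*6^i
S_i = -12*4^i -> [-12, -48, -192, -768, -3072]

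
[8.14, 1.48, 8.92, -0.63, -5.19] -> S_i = Random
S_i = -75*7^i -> [-75, -525, -3675, -25725, -180075]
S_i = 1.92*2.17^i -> [1.92, 4.17, 9.04, 19.62, 42.57]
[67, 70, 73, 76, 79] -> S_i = 67 + 3*i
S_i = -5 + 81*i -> [-5, 76, 157, 238, 319]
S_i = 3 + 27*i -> [3, 30, 57, 84, 111]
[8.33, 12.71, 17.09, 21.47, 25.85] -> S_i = 8.33 + 4.38*i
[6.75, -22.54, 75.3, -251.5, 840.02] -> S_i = 6.75*(-3.34)^i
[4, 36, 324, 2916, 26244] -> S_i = 4*9^i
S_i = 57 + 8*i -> [57, 65, 73, 81, 89]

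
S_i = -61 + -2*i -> [-61, -63, -65, -67, -69]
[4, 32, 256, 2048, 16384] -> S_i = 4*8^i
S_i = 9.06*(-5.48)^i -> [9.06, -49.65, 272.08, -1490.97, 8170.53]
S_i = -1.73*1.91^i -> [-1.73, -3.3, -6.31, -12.05, -23.02]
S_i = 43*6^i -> [43, 258, 1548, 9288, 55728]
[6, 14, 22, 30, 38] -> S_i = 6 + 8*i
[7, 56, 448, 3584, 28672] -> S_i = 7*8^i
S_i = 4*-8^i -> [4, -32, 256, -2048, 16384]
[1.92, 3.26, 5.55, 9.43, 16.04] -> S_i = 1.92*1.70^i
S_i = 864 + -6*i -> [864, 858, 852, 846, 840]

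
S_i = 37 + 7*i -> [37, 44, 51, 58, 65]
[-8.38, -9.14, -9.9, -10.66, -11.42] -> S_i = -8.38 + -0.76*i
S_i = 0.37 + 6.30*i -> [0.37, 6.67, 12.97, 19.27, 25.57]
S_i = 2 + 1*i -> [2, 3, 4, 5, 6]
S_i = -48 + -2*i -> [-48, -50, -52, -54, -56]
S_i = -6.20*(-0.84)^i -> [-6.2, 5.21, -4.37, 3.67, -3.09]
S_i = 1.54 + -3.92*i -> [1.54, -2.38, -6.3, -10.22, -14.14]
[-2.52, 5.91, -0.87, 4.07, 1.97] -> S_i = Random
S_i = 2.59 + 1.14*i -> [2.59, 3.73, 4.87, 6.01, 7.15]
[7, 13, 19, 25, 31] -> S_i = 7 + 6*i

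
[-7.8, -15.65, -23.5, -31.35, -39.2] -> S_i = -7.80 + -7.85*i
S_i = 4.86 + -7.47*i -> [4.86, -2.61, -10.08, -17.55, -25.02]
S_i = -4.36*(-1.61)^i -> [-4.36, 7.02, -11.3, 18.2, -29.29]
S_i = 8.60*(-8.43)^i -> [8.6, -72.5, 611.16, -5152.06, 43431.89]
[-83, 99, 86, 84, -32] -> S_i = Random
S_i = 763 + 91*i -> [763, 854, 945, 1036, 1127]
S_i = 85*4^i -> [85, 340, 1360, 5440, 21760]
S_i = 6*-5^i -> [6, -30, 150, -750, 3750]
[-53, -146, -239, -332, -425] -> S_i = -53 + -93*i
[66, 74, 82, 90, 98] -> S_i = 66 + 8*i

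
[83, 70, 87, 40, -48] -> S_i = Random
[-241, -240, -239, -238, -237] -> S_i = -241 + 1*i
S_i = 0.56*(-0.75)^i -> [0.56, -0.42, 0.32, -0.24, 0.18]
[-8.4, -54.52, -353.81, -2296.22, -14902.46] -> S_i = -8.40*6.49^i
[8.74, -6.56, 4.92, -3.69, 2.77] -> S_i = 8.74*(-0.75)^i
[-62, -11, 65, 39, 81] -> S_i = Random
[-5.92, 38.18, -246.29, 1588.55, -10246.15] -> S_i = -5.92*(-6.45)^i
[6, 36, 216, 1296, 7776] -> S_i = 6*6^i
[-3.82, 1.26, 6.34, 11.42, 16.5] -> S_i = -3.82 + 5.08*i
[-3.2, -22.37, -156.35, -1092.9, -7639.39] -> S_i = -3.20*6.99^i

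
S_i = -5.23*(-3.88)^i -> [-5.23, 20.29, -78.73, 305.49, -1185.3]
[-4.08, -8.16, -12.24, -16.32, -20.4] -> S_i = -4.08 + -4.08*i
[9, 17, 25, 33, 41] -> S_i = 9 + 8*i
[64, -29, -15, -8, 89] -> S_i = Random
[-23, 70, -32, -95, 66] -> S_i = Random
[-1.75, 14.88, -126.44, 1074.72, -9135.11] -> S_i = -1.75*(-8.50)^i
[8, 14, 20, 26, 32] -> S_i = 8 + 6*i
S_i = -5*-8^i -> [-5, 40, -320, 2560, -20480]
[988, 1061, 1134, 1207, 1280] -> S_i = 988 + 73*i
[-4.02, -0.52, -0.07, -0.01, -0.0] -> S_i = -4.02*0.13^i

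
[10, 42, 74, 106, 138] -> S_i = 10 + 32*i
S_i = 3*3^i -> [3, 9, 27, 81, 243]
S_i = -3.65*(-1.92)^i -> [-3.65, 7.01, -13.46, 25.83, -49.6]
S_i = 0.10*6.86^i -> [0.1, 0.69, 4.71, 32.28, 221.46]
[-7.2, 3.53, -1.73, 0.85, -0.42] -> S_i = -7.20*(-0.49)^i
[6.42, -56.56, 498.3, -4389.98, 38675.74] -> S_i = 6.42*(-8.81)^i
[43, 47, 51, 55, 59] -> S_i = 43 + 4*i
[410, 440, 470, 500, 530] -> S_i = 410 + 30*i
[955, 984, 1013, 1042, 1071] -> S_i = 955 + 29*i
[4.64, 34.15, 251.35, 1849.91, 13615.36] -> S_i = 4.64*7.36^i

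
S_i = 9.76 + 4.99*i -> [9.76, 14.75, 19.74, 24.73, 29.72]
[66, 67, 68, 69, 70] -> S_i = 66 + 1*i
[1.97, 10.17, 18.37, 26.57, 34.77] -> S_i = 1.97 + 8.20*i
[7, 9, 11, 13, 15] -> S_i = 7 + 2*i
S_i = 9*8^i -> [9, 72, 576, 4608, 36864]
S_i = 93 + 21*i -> [93, 114, 135, 156, 177]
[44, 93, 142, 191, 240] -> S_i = 44 + 49*i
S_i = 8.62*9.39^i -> [8.62, 80.94, 760.04, 7136.81, 67014.63]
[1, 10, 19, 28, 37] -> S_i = 1 + 9*i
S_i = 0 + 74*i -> [0, 74, 148, 222, 296]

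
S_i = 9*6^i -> [9, 54, 324, 1944, 11664]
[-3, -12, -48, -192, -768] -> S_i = -3*4^i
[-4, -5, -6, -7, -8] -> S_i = -4 + -1*i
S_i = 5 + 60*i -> [5, 65, 125, 185, 245]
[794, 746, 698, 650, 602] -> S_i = 794 + -48*i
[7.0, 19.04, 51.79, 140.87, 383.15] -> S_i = 7.00*2.72^i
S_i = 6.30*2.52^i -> [6.3, 15.88, 40.01, 100.82, 254.06]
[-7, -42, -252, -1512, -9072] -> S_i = -7*6^i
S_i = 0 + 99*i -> [0, 99, 198, 297, 396]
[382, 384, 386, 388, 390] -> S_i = 382 + 2*i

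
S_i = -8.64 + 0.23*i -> [-8.64, -8.41, -8.18, -7.95, -7.72]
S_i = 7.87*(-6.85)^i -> [7.87, -53.91, 369.28, -2529.57, 17327.54]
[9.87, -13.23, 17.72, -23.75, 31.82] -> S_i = 9.87*(-1.34)^i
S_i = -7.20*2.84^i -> [-7.2, -20.45, -58.07, -164.93, -468.39]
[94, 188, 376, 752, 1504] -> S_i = 94*2^i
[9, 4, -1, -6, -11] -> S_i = 9 + -5*i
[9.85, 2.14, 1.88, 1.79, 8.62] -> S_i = Random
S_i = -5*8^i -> [-5, -40, -320, -2560, -20480]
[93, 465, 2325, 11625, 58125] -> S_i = 93*5^i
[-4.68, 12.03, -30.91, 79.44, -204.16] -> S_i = -4.68*(-2.57)^i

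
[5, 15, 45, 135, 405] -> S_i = 5*3^i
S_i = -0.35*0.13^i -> [-0.35, -0.05, -0.01, -0.0, -0.0]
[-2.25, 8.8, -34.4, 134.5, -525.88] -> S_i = -2.25*(-3.91)^i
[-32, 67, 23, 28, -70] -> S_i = Random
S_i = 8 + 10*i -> [8, 18, 28, 38, 48]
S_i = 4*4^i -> [4, 16, 64, 256, 1024]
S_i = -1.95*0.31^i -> [-1.95, -0.6, -0.19, -0.06, -0.02]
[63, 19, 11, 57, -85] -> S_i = Random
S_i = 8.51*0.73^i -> [8.51, 6.21, 4.53, 3.31, 2.42]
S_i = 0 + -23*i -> [0, -23, -46, -69, -92]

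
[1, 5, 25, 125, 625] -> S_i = 1*5^i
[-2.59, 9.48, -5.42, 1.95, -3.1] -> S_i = Random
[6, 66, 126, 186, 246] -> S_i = 6 + 60*i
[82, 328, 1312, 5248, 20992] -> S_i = 82*4^i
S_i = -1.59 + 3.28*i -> [-1.59, 1.69, 4.97, 8.25, 11.53]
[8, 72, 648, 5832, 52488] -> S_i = 8*9^i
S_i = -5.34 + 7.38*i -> [-5.34, 2.04, 9.42, 16.8, 24.18]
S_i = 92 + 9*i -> [92, 101, 110, 119, 128]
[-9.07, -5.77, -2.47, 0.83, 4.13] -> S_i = -9.07 + 3.30*i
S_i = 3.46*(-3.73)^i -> [3.46, -12.91, 48.14, -179.56, 669.75]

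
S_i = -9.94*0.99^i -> [-9.94, -9.84, -9.74, -9.64, -9.55]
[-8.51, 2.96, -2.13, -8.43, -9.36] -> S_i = Random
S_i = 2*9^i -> [2, 18, 162, 1458, 13122]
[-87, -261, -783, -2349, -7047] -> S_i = -87*3^i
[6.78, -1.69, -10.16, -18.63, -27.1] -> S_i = 6.78 + -8.47*i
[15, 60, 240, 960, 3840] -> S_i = 15*4^i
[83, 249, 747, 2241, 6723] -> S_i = 83*3^i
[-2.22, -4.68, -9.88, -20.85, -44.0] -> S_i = -2.22*2.11^i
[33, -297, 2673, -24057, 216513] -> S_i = 33*-9^i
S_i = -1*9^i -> [-1, -9, -81, -729, -6561]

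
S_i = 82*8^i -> [82, 656, 5248, 41984, 335872]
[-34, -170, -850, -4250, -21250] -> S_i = -34*5^i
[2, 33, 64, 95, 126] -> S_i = 2 + 31*i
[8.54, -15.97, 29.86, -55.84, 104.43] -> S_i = 8.54*(-1.87)^i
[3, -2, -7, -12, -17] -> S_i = 3 + -5*i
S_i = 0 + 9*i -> [0, 9, 18, 27, 36]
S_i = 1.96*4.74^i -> [1.96, 9.29, 44.04, 208.73, 989.39]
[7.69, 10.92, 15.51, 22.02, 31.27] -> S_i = 7.69*1.42^i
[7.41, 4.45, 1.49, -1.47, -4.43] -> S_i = 7.41 + -2.96*i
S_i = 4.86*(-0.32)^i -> [4.86, -1.56, 0.5, -0.16, 0.05]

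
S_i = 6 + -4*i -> [6, 2, -2, -6, -10]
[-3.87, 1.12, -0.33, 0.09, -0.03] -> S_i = -3.87*(-0.29)^i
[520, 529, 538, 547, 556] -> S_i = 520 + 9*i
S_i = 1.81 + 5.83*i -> [1.81, 7.64, 13.47, 19.3, 25.13]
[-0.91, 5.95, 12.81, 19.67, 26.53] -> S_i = -0.91 + 6.86*i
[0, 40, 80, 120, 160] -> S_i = 0 + 40*i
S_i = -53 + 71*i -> [-53, 18, 89, 160, 231]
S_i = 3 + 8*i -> [3, 11, 19, 27, 35]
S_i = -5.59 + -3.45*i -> [-5.59, -9.04, -12.49, -15.94, -19.39]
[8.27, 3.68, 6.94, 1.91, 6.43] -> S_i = Random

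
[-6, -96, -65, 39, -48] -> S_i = Random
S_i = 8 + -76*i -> [8, -68, -144, -220, -296]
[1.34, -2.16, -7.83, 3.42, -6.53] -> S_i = Random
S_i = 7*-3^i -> [7, -21, 63, -189, 567]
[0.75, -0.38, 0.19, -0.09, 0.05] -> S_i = 0.75*(-0.50)^i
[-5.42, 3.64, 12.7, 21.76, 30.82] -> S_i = -5.42 + 9.06*i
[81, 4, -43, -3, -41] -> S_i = Random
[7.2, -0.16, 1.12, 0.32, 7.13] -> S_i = Random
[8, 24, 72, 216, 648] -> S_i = 8*3^i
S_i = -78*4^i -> [-78, -312, -1248, -4992, -19968]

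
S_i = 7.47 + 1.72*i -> [7.47, 9.19, 10.91, 12.63, 14.35]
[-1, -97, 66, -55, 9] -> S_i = Random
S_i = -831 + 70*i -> [-831, -761, -691, -621, -551]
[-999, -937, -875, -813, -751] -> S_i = -999 + 62*i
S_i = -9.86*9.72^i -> [-9.86, -95.84, -931.56, -9054.73, -88012.02]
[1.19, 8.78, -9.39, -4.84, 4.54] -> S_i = Random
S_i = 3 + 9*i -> [3, 12, 21, 30, 39]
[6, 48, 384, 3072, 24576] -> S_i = 6*8^i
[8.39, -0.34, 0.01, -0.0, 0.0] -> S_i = 8.39*(-0.04)^i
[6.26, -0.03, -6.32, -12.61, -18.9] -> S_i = 6.26 + -6.29*i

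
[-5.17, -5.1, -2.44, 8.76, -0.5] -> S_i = Random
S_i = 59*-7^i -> [59, -413, 2891, -20237, 141659]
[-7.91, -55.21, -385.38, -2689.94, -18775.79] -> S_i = -7.91*6.98^i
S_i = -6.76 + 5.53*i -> [-6.76, -1.23, 4.3, 9.83, 15.36]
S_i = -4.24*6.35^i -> [-4.24, -26.92, -170.97, -1085.64, -6893.83]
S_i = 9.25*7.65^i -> [9.25, 70.76, 541.33, 4141.2, 31680.17]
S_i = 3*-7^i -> [3, -21, 147, -1029, 7203]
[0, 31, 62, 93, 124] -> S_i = 0 + 31*i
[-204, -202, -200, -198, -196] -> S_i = -204 + 2*i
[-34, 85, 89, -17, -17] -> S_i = Random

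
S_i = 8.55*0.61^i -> [8.55, 5.22, 3.18, 1.94, 1.18]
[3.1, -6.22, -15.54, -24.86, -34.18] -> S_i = 3.10 + -9.32*i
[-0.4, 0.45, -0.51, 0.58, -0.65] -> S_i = -0.40*(-1.13)^i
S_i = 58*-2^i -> [58, -116, 232, -464, 928]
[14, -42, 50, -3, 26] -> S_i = Random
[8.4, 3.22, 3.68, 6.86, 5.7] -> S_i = Random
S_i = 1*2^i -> [1, 2, 4, 8, 16]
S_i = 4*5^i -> [4, 20, 100, 500, 2500]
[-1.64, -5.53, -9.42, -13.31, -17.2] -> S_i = -1.64 + -3.89*i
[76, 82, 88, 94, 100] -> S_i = 76 + 6*i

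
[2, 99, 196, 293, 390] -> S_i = 2 + 97*i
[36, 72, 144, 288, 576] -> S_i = 36*2^i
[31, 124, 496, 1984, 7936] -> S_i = 31*4^i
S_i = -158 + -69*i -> [-158, -227, -296, -365, -434]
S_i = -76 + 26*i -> [-76, -50, -24, 2, 28]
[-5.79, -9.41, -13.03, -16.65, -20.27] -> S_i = -5.79 + -3.62*i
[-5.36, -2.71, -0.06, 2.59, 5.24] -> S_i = -5.36 + 2.65*i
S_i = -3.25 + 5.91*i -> [-3.25, 2.66, 8.57, 14.48, 20.39]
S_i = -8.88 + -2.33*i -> [-8.88, -11.21, -13.54, -15.87, -18.2]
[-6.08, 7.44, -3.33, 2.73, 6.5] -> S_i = Random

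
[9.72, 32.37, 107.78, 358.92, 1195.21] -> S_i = 9.72*3.33^i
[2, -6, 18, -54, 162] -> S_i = 2*-3^i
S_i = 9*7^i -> [9, 63, 441, 3087, 21609]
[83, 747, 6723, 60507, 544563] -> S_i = 83*9^i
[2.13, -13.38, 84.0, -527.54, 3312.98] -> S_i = 2.13*(-6.28)^i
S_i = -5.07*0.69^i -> [-5.07, -3.5, -2.41, -1.67, -1.15]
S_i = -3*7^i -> [-3, -21, -147, -1029, -7203]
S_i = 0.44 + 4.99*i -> [0.44, 5.43, 10.42, 15.41, 20.4]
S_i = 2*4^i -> [2, 8, 32, 128, 512]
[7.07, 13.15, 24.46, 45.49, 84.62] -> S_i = 7.07*1.86^i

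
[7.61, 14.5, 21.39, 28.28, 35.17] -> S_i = 7.61 + 6.89*i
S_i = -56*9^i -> [-56, -504, -4536, -40824, -367416]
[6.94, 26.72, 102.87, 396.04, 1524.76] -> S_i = 6.94*3.85^i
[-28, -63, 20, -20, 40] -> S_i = Random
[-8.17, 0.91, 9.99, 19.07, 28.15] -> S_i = -8.17 + 9.08*i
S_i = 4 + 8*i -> [4, 12, 20, 28, 36]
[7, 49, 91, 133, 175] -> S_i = 7 + 42*i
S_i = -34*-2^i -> [-34, 68, -136, 272, -544]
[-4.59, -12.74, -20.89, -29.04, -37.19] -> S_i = -4.59 + -8.15*i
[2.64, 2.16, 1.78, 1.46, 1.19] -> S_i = 2.64*0.82^i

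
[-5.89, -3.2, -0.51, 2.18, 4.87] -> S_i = -5.89 + 2.69*i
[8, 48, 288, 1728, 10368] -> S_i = 8*6^i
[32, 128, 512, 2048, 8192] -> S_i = 32*4^i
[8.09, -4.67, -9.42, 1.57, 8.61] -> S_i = Random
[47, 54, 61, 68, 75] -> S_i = 47 + 7*i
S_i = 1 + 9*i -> [1, 10, 19, 28, 37]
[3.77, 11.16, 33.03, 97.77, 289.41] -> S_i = 3.77*2.96^i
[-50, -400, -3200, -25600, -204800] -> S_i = -50*8^i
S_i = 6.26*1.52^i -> [6.26, 9.52, 14.46, 21.98, 33.42]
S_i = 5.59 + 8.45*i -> [5.59, 14.04, 22.49, 30.94, 39.39]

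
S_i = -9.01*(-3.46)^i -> [-9.01, 31.17, -107.86, 373.21, -1291.31]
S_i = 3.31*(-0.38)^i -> [3.31, -1.26, 0.48, -0.18, 0.07]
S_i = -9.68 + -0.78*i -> [-9.68, -10.46, -11.24, -12.02, -12.8]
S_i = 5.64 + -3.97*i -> [5.64, 1.67, -2.3, -6.27, -10.24]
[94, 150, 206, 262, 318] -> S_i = 94 + 56*i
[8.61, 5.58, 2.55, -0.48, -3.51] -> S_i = 8.61 + -3.03*i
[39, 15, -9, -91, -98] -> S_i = Random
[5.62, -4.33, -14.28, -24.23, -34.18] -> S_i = 5.62 + -9.95*i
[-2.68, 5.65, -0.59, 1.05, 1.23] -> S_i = Random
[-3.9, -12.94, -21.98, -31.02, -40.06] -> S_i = -3.90 + -9.04*i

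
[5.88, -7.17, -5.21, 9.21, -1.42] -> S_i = Random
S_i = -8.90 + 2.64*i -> [-8.9, -6.26, -3.62, -0.98, 1.66]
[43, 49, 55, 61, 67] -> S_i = 43 + 6*i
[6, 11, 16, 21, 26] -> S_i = 6 + 5*i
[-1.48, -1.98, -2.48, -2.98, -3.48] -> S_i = -1.48 + -0.50*i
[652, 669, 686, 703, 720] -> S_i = 652 + 17*i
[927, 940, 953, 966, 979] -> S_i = 927 + 13*i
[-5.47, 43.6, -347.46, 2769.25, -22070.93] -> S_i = -5.47*(-7.97)^i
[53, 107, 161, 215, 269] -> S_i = 53 + 54*i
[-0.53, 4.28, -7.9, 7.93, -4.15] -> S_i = Random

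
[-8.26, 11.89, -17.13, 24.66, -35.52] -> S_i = -8.26*(-1.44)^i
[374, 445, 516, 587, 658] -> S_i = 374 + 71*i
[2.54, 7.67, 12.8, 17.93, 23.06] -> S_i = 2.54 + 5.13*i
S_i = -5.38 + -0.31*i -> [-5.38, -5.69, -6.0, -6.31, -6.62]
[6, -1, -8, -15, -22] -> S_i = 6 + -7*i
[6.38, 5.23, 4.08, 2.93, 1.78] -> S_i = 6.38 + -1.15*i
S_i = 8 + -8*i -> [8, 0, -8, -16, -24]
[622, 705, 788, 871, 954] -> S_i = 622 + 83*i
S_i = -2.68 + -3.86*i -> [-2.68, -6.54, -10.4, -14.26, -18.12]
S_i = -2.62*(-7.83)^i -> [-2.62, 20.51, -160.63, 1257.73, -9848.01]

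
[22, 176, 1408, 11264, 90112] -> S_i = 22*8^i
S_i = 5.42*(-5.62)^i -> [5.42, -30.46, 171.19, -962.07, 5406.85]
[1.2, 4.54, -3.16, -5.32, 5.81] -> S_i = Random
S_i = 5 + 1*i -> [5, 6, 7, 8, 9]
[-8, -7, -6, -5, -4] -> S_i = -8 + 1*i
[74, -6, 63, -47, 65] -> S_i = Random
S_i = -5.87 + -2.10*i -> [-5.87, -7.97, -10.07, -12.17, -14.27]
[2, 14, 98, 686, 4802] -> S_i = 2*7^i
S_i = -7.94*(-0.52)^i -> [-7.94, 4.13, -2.15, 1.12, -0.58]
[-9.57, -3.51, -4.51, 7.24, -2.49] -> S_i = Random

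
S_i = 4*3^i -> [4, 12, 36, 108, 324]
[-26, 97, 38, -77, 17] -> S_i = Random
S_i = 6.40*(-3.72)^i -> [6.4, -23.81, 88.57, -329.46, 1225.61]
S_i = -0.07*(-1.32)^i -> [-0.07, 0.09, -0.12, 0.16, -0.21]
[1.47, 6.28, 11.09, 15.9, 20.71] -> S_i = 1.47 + 4.81*i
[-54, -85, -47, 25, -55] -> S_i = Random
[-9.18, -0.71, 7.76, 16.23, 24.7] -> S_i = -9.18 + 8.47*i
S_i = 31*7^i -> [31, 217, 1519, 10633, 74431]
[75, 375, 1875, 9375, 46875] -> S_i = 75*5^i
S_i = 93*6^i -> [93, 558, 3348, 20088, 120528]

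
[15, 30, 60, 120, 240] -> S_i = 15*2^i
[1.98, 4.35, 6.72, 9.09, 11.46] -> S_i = 1.98 + 2.37*i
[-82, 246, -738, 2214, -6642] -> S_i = -82*-3^i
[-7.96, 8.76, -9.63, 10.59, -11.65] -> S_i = -7.96*(-1.10)^i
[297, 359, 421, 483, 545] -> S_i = 297 + 62*i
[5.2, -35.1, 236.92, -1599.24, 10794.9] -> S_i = 5.20*(-6.75)^i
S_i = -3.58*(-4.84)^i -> [-3.58, 17.33, -83.86, 405.9, -1964.56]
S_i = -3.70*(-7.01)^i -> [-3.7, 25.94, -181.82, 1274.55, -8934.57]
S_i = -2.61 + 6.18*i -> [-2.61, 3.57, 9.75, 15.93, 22.11]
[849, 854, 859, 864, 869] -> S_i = 849 + 5*i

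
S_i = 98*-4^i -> [98, -392, 1568, -6272, 25088]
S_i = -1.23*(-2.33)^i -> [-1.23, 2.87, -6.68, 15.56, -36.25]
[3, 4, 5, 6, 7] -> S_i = 3 + 1*i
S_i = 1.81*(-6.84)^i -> [1.81, -12.38, 84.68, -579.22, 3961.9]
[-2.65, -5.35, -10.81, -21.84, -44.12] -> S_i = -2.65*2.02^i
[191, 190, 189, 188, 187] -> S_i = 191 + -1*i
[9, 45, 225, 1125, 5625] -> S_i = 9*5^i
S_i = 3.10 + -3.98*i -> [3.1, -0.88, -4.86, -8.84, -12.82]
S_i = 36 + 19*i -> [36, 55, 74, 93, 112]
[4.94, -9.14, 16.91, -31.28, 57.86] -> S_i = 4.94*(-1.85)^i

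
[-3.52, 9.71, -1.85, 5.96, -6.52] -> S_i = Random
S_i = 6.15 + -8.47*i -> [6.15, -2.32, -10.79, -19.26, -27.73]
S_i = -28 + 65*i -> [-28, 37, 102, 167, 232]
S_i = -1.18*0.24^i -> [-1.18, -0.28, -0.07, -0.02, -0.0]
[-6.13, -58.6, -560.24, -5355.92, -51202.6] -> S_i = -6.13*9.56^i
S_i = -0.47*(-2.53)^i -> [-0.47, 1.19, -3.01, 7.61, -19.26]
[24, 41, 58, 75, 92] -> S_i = 24 + 17*i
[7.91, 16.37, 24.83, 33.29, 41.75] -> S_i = 7.91 + 8.46*i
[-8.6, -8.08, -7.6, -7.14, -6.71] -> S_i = -8.60*0.94^i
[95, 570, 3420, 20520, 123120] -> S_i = 95*6^i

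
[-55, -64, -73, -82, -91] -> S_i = -55 + -9*i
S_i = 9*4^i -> [9, 36, 144, 576, 2304]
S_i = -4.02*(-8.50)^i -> [-4.02, 34.17, -290.44, 2468.78, -20984.65]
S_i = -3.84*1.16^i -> [-3.84, -4.45, -5.17, -5.99, -6.95]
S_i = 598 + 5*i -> [598, 603, 608, 613, 618]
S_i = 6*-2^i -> [6, -12, 24, -48, 96]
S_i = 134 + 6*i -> [134, 140, 146, 152, 158]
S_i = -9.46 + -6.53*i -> [-9.46, -15.99, -22.52, -29.05, -35.58]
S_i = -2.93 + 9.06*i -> [-2.93, 6.13, 15.19, 24.25, 33.31]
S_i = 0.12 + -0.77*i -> [0.12, -0.65, -1.42, -2.19, -2.96]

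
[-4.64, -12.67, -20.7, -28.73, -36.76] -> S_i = -4.64 + -8.03*i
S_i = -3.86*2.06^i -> [-3.86, -7.95, -16.38, -33.74, -69.51]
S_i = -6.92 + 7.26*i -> [-6.92, 0.34, 7.6, 14.86, 22.12]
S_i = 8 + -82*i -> [8, -74, -156, -238, -320]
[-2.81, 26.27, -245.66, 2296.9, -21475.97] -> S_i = -2.81*(-9.35)^i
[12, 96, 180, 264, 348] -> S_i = 12 + 84*i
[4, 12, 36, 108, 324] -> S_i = 4*3^i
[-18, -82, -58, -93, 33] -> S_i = Random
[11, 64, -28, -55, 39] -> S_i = Random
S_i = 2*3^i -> [2, 6, 18, 54, 162]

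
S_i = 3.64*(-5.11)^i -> [3.64, -18.6, 95.05, -485.7, 2481.9]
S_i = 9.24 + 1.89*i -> [9.24, 11.13, 13.02, 14.91, 16.8]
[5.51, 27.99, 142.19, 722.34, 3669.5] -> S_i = 5.51*5.08^i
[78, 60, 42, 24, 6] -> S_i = 78 + -18*i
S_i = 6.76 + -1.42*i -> [6.76, 5.34, 3.92, 2.5, 1.08]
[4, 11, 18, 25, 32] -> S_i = 4 + 7*i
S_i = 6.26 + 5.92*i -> [6.26, 12.18, 18.1, 24.02, 29.94]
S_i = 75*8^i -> [75, 600, 4800, 38400, 307200]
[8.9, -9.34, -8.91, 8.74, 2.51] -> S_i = Random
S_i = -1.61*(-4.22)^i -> [-1.61, 6.79, -28.67, 120.99, -510.59]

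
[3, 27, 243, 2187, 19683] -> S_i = 3*9^i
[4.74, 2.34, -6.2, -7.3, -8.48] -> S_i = Random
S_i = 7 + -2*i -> [7, 5, 3, 1, -1]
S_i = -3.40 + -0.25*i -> [-3.4, -3.65, -3.9, -4.15, -4.4]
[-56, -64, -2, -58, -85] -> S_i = Random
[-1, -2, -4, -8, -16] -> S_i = -1*2^i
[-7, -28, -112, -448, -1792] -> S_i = -7*4^i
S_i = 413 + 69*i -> [413, 482, 551, 620, 689]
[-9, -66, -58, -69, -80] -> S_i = Random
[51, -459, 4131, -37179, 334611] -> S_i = 51*-9^i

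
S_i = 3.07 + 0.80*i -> [3.07, 3.87, 4.67, 5.47, 6.27]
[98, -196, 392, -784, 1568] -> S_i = 98*-2^i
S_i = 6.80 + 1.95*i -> [6.8, 8.75, 10.7, 12.65, 14.6]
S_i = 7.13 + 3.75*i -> [7.13, 10.88, 14.63, 18.38, 22.13]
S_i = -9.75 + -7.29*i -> [-9.75, -17.04, -24.33, -31.62, -38.91]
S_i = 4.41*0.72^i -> [4.41, 3.18, 2.29, 1.65, 1.19]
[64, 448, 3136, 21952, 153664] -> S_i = 64*7^i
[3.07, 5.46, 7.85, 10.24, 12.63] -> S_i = 3.07 + 2.39*i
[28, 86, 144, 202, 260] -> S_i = 28 + 58*i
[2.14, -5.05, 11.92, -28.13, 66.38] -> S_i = 2.14*(-2.36)^i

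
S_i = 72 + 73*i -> [72, 145, 218, 291, 364]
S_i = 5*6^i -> [5, 30, 180, 1080, 6480]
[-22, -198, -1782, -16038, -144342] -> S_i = -22*9^i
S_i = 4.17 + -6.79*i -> [4.17, -2.62, -9.41, -16.2, -22.99]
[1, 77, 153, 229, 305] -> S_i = 1 + 76*i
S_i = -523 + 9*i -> [-523, -514, -505, -496, -487]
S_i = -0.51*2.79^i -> [-0.51, -1.42, -3.97, -11.08, -30.9]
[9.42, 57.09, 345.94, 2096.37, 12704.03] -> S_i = 9.42*6.06^i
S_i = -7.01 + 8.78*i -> [-7.01, 1.77, 10.55, 19.33, 28.11]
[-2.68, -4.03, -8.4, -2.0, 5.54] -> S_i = Random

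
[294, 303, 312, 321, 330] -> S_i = 294 + 9*i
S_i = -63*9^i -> [-63, -567, -5103, -45927, -413343]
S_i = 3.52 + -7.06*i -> [3.52, -3.54, -10.6, -17.66, -24.72]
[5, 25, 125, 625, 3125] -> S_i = 5*5^i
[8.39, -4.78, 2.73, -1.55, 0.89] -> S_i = 8.39*(-0.57)^i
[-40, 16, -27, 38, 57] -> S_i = Random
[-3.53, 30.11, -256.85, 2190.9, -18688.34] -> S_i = -3.53*(-8.53)^i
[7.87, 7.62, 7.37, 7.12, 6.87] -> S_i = 7.87 + -0.25*i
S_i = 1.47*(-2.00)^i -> [1.47, -2.94, 5.88, -11.76, 23.52]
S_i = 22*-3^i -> [22, -66, 198, -594, 1782]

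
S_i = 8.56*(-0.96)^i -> [8.56, -8.22, 7.89, -7.57, 7.27]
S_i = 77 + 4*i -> [77, 81, 85, 89, 93]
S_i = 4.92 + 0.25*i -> [4.92, 5.17, 5.42, 5.67, 5.92]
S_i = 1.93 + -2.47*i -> [1.93, -0.54, -3.01, -5.48, -7.95]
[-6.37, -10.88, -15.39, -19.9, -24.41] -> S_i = -6.37 + -4.51*i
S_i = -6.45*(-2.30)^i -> [-6.45, 14.84, -34.12, 78.48, -180.5]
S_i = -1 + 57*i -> [-1, 56, 113, 170, 227]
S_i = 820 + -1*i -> [820, 819, 818, 817, 816]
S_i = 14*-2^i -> [14, -28, 56, -112, 224]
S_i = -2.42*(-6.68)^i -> [-2.42, 16.17, -107.99, 721.35, -4818.6]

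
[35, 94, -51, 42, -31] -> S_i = Random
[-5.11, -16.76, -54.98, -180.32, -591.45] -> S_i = -5.11*3.28^i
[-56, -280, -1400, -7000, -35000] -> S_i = -56*5^i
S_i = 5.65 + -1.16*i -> [5.65, 4.49, 3.33, 2.17, 1.01]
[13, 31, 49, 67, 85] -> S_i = 13 + 18*i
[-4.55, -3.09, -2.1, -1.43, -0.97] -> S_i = -4.55*0.68^i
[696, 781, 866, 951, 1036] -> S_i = 696 + 85*i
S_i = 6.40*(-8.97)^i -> [6.4, -57.41, 514.95, -4619.1, 41433.32]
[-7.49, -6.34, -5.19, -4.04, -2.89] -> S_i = -7.49 + 1.15*i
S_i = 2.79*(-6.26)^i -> [2.79, -17.47, 109.33, -684.43, 4284.51]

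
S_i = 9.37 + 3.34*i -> [9.37, 12.71, 16.05, 19.39, 22.73]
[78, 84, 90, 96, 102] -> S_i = 78 + 6*i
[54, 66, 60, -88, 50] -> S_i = Random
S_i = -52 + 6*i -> [-52, -46, -40, -34, -28]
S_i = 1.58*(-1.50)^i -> [1.58, -2.37, 3.56, -5.33, 8.0]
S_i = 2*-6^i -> [2, -12, 72, -432, 2592]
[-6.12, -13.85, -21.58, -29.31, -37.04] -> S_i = -6.12 + -7.73*i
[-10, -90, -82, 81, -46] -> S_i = Random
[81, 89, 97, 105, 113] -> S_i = 81 + 8*i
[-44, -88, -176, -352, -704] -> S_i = -44*2^i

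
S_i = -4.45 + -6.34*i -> [-4.45, -10.79, -17.13, -23.47, -29.81]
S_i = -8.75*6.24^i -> [-8.75, -54.6, -340.7, -2125.99, -13266.2]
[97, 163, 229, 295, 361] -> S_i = 97 + 66*i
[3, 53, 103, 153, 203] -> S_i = 3 + 50*i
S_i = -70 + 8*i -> [-70, -62, -54, -46, -38]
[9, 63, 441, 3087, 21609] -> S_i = 9*7^i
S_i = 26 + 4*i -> [26, 30, 34, 38, 42]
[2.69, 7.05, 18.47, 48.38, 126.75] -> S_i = 2.69*2.62^i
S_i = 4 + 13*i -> [4, 17, 30, 43, 56]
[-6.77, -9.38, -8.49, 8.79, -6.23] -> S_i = Random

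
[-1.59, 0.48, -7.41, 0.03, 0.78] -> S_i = Random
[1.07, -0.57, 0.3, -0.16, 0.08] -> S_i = 1.07*(-0.53)^i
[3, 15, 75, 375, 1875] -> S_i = 3*5^i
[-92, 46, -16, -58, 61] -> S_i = Random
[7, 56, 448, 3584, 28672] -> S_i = 7*8^i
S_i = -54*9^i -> [-54, -486, -4374, -39366, -354294]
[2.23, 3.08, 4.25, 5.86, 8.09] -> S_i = 2.23*1.38^i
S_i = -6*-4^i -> [-6, 24, -96, 384, -1536]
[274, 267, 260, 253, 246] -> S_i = 274 + -7*i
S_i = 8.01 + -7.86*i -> [8.01, 0.15, -7.71, -15.57, -23.43]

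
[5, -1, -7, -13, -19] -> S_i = 5 + -6*i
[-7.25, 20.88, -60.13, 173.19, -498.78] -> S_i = -7.25*(-2.88)^i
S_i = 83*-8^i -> [83, -664, 5312, -42496, 339968]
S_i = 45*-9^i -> [45, -405, 3645, -32805, 295245]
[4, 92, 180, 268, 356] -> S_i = 4 + 88*i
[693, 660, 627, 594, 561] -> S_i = 693 + -33*i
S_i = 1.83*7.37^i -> [1.83, 13.49, 99.4, 732.58, 5399.1]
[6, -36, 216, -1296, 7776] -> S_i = 6*-6^i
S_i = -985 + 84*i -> [-985, -901, -817, -733, -649]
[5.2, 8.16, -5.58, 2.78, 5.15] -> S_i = Random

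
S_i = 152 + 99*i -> [152, 251, 350, 449, 548]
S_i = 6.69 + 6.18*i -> [6.69, 12.87, 19.05, 25.23, 31.41]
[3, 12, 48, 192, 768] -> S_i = 3*4^i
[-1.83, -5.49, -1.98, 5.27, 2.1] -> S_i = Random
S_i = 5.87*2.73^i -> [5.87, 16.03, 43.75, 119.43, 326.05]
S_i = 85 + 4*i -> [85, 89, 93, 97, 101]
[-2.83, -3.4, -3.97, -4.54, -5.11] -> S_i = -2.83 + -0.57*i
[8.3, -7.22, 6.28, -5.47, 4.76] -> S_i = 8.30*(-0.87)^i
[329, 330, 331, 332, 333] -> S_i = 329 + 1*i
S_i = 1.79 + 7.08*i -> [1.79, 8.87, 15.95, 23.03, 30.11]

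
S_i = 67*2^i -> [67, 134, 268, 536, 1072]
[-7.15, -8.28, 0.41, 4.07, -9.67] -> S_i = Random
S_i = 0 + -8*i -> [0, -8, -16, -24, -32]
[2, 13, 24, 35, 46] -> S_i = 2 + 11*i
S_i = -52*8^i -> [-52, -416, -3328, -26624, -212992]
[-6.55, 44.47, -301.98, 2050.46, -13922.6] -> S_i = -6.55*(-6.79)^i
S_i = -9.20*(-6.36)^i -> [-9.2, 58.51, -372.14, 2366.79, -15052.77]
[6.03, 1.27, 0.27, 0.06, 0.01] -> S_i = 6.03*0.21^i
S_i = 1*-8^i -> [1, -8, 64, -512, 4096]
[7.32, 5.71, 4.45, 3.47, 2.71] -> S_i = 7.32*0.78^i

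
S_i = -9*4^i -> [-9, -36, -144, -576, -2304]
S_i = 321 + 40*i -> [321, 361, 401, 441, 481]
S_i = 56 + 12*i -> [56, 68, 80, 92, 104]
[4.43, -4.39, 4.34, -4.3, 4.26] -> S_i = 4.43*(-0.99)^i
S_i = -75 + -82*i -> [-75, -157, -239, -321, -403]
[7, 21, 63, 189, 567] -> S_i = 7*3^i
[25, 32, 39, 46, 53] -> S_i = 25 + 7*i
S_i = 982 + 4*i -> [982, 986, 990, 994, 998]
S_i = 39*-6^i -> [39, -234, 1404, -8424, 50544]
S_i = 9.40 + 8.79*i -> [9.4, 18.19, 26.98, 35.77, 44.56]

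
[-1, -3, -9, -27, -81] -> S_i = -1*3^i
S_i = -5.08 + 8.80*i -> [-5.08, 3.72, 12.52, 21.32, 30.12]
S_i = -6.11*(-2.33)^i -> [-6.11, 14.24, -33.17, 77.29, -180.08]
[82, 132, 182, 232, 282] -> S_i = 82 + 50*i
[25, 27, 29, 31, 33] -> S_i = 25 + 2*i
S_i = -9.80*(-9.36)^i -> [-9.8, 91.73, -858.57, 8036.25, -75219.33]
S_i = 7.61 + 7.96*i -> [7.61, 15.57, 23.53, 31.49, 39.45]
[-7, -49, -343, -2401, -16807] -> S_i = -7*7^i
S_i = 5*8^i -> [5, 40, 320, 2560, 20480]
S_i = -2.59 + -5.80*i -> [-2.59, -8.39, -14.19, -19.99, -25.79]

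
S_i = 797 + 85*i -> [797, 882, 967, 1052, 1137]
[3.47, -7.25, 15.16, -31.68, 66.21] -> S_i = 3.47*(-2.09)^i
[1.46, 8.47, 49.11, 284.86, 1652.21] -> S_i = 1.46*5.80^i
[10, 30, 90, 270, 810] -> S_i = 10*3^i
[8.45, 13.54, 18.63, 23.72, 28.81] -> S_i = 8.45 + 5.09*i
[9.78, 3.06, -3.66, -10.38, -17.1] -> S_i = 9.78 + -6.72*i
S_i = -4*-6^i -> [-4, 24, -144, 864, -5184]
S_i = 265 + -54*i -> [265, 211, 157, 103, 49]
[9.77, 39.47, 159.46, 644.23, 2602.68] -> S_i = 9.77*4.04^i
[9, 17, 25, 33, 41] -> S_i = 9 + 8*i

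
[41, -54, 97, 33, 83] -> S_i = Random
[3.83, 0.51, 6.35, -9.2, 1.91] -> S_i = Random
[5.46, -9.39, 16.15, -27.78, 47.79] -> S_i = 5.46*(-1.72)^i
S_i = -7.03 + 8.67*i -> [-7.03, 1.64, 10.31, 18.98, 27.65]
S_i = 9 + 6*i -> [9, 15, 21, 27, 33]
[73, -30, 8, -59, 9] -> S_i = Random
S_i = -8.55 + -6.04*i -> [-8.55, -14.59, -20.63, -26.67, -32.71]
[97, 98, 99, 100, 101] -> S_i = 97 + 1*i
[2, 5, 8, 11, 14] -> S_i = 2 + 3*i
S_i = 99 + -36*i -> [99, 63, 27, -9, -45]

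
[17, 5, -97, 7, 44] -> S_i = Random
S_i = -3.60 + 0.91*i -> [-3.6, -2.69, -1.78, -0.87, 0.04]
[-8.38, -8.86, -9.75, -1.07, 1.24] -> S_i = Random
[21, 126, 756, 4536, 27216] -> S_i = 21*6^i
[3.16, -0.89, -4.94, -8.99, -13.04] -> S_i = 3.16 + -4.05*i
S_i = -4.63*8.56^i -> [-4.63, -39.63, -339.26, -2904.04, -24858.56]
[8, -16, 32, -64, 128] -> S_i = 8*-2^i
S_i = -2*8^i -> [-2, -16, -128, -1024, -8192]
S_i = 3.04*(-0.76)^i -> [3.04, -2.31, 1.76, -1.33, 1.01]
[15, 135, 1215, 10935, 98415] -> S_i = 15*9^i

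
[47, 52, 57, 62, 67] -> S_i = 47 + 5*i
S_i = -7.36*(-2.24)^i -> [-7.36, 16.49, -36.93, 82.72, -185.3]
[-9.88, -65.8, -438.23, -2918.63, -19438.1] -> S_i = -9.88*6.66^i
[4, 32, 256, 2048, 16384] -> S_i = 4*8^i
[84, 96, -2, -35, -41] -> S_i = Random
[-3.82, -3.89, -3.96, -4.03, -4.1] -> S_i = -3.82 + -0.07*i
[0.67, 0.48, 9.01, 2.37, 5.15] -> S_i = Random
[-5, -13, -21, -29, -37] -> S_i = -5 + -8*i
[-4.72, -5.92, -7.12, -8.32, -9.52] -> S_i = -4.72 + -1.20*i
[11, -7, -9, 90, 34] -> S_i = Random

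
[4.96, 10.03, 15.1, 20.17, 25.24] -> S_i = 4.96 + 5.07*i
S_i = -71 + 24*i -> [-71, -47, -23, 1, 25]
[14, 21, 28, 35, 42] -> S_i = 14 + 7*i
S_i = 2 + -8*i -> [2, -6, -14, -22, -30]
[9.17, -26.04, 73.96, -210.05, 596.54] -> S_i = 9.17*(-2.84)^i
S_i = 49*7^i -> [49, 343, 2401, 16807, 117649]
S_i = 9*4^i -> [9, 36, 144, 576, 2304]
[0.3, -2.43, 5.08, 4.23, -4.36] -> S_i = Random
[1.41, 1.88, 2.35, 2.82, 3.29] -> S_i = 1.41 + 0.47*i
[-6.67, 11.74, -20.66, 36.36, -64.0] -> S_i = -6.67*(-1.76)^i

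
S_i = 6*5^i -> [6, 30, 150, 750, 3750]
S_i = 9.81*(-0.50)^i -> [9.81, -4.9, 2.45, -1.23, 0.61]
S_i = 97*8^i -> [97, 776, 6208, 49664, 397312]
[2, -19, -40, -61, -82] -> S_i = 2 + -21*i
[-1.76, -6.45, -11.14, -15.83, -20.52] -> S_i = -1.76 + -4.69*i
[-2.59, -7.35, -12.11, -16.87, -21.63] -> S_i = -2.59 + -4.76*i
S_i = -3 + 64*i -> [-3, 61, 125, 189, 253]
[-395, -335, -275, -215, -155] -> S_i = -395 + 60*i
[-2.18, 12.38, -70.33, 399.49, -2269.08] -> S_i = -2.18*(-5.68)^i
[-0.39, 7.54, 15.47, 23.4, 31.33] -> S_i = -0.39 + 7.93*i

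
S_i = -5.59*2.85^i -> [-5.59, -15.93, -45.4, -129.4, -368.8]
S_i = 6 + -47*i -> [6, -41, -88, -135, -182]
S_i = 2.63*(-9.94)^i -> [2.63, -26.14, 259.85, -2582.94, 25674.46]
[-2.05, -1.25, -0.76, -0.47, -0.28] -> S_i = -2.05*0.61^i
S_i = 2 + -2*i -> [2, 0, -2, -4, -6]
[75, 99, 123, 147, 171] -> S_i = 75 + 24*i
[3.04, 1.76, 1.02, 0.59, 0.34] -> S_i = 3.04*0.58^i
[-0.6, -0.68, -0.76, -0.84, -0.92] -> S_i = -0.60 + -0.08*i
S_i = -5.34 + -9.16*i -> [-5.34, -14.5, -23.66, -32.82, -41.98]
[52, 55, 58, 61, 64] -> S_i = 52 + 3*i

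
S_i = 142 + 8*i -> [142, 150, 158, 166, 174]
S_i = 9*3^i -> [9, 27, 81, 243, 729]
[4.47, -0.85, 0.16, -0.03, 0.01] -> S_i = 4.47*(-0.19)^i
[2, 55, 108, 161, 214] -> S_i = 2 + 53*i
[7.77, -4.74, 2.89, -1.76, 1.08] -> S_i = 7.77*(-0.61)^i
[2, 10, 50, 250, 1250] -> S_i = 2*5^i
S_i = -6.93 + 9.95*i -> [-6.93, 3.02, 12.97, 22.92, 32.87]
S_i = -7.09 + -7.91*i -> [-7.09, -15.0, -22.91, -30.82, -38.73]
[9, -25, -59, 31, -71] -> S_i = Random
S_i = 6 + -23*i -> [6, -17, -40, -63, -86]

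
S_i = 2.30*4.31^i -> [2.3, 9.91, 42.73, 184.14, 793.66]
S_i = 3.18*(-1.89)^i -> [3.18, -6.01, 11.36, -21.47, 40.58]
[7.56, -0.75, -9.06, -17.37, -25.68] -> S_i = 7.56 + -8.31*i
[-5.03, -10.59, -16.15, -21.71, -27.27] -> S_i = -5.03 + -5.56*i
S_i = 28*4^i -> [28, 112, 448, 1792, 7168]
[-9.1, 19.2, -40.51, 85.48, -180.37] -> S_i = -9.10*(-2.11)^i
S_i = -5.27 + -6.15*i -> [-5.27, -11.42, -17.57, -23.72, -29.87]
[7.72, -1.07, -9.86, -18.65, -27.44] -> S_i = 7.72 + -8.79*i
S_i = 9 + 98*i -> [9, 107, 205, 303, 401]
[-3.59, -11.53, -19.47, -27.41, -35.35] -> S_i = -3.59 + -7.94*i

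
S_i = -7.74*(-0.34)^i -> [-7.74, 2.63, -0.89, 0.3, -0.1]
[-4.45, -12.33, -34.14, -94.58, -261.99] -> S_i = -4.45*2.77^i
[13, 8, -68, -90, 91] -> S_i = Random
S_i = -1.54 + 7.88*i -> [-1.54, 6.34, 14.22, 22.1, 29.98]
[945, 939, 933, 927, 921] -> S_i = 945 + -6*i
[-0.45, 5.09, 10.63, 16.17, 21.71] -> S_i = -0.45 + 5.54*i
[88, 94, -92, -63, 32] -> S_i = Random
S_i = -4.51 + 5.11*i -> [-4.51, 0.6, 5.71, 10.82, 15.93]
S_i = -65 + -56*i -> [-65, -121, -177, -233, -289]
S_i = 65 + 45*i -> [65, 110, 155, 200, 245]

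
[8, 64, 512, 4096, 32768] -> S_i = 8*8^i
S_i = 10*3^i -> [10, 30, 90, 270, 810]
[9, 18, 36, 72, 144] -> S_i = 9*2^i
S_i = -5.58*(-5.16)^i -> [-5.58, 28.79, -148.57, 766.63, -3955.79]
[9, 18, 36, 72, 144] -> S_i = 9*2^i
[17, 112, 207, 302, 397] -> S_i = 17 + 95*i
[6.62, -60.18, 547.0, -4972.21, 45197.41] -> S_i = 6.62*(-9.09)^i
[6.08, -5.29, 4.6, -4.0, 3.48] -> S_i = 6.08*(-0.87)^i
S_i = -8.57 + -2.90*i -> [-8.57, -11.47, -14.37, -17.27, -20.17]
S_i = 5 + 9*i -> [5, 14, 23, 32, 41]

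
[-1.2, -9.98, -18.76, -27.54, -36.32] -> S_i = -1.20 + -8.78*i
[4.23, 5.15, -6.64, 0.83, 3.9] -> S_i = Random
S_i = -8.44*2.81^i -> [-8.44, -23.72, -66.64, -187.27, -526.22]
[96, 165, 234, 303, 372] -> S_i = 96 + 69*i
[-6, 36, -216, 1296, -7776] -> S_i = -6*-6^i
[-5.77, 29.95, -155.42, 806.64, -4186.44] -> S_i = -5.77*(-5.19)^i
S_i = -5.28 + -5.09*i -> [-5.28, -10.37, -15.46, -20.55, -25.64]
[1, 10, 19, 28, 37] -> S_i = 1 + 9*i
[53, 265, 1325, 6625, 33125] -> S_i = 53*5^i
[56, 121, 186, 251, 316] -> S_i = 56 + 65*i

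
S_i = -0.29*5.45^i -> [-0.29, -1.58, -8.61, -46.94, -255.85]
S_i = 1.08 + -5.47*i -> [1.08, -4.39, -9.86, -15.33, -20.8]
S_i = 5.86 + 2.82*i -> [5.86, 8.68, 11.5, 14.32, 17.14]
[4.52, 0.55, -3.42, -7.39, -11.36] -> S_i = 4.52 + -3.97*i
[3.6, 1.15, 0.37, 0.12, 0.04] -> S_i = 3.60*0.32^i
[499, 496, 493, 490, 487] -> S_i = 499 + -3*i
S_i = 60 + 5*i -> [60, 65, 70, 75, 80]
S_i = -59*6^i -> [-59, -354, -2124, -12744, -76464]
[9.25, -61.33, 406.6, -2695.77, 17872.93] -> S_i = 9.25*(-6.63)^i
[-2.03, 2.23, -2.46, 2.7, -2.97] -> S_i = -2.03*(-1.10)^i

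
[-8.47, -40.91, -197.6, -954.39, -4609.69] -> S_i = -8.47*4.83^i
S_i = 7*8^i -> [7, 56, 448, 3584, 28672]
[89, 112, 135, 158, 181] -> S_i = 89 + 23*i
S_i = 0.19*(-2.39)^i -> [0.19, -0.45, 1.09, -2.59, 6.2]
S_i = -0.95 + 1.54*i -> [-0.95, 0.59, 2.13, 3.67, 5.21]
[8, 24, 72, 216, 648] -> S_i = 8*3^i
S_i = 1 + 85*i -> [1, 86, 171, 256, 341]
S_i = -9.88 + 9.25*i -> [-9.88, -0.63, 8.62, 17.87, 27.12]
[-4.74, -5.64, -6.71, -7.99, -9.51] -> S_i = -4.74*1.19^i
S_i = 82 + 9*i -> [82, 91, 100, 109, 118]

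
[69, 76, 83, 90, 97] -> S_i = 69 + 7*i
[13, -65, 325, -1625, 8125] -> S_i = 13*-5^i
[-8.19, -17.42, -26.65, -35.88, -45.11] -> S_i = -8.19 + -9.23*i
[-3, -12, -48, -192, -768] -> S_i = -3*4^i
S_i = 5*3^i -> [5, 15, 45, 135, 405]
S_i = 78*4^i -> [78, 312, 1248, 4992, 19968]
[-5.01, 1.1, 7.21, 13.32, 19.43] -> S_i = -5.01 + 6.11*i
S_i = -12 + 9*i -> [-12, -3, 6, 15, 24]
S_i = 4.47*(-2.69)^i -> [4.47, -12.02, 32.35, -87.01, 234.05]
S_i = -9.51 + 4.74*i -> [-9.51, -4.77, -0.03, 4.71, 9.45]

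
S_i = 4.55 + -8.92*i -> [4.55, -4.37, -13.29, -22.21, -31.13]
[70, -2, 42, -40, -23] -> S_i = Random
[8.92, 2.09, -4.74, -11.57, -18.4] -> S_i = 8.92 + -6.83*i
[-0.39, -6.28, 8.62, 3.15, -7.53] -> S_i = Random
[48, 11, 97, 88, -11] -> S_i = Random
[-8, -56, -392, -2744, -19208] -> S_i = -8*7^i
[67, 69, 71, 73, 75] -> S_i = 67 + 2*i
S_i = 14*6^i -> [14, 84, 504, 3024, 18144]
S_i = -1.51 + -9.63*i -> [-1.51, -11.14, -20.77, -30.4, -40.03]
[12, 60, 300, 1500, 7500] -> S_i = 12*5^i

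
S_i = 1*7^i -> [1, 7, 49, 343, 2401]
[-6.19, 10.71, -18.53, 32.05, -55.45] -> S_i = -6.19*(-1.73)^i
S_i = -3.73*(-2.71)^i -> [-3.73, 10.11, -27.39, 74.24, -201.18]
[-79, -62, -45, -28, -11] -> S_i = -79 + 17*i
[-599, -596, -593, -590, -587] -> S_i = -599 + 3*i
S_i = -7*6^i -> [-7, -42, -252, -1512, -9072]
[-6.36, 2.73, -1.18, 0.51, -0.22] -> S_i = -6.36*(-0.43)^i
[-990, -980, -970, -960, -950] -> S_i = -990 + 10*i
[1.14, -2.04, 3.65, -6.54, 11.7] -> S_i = 1.14*(-1.79)^i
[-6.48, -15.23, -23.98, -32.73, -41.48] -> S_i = -6.48 + -8.75*i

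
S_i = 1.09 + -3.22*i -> [1.09, -2.13, -5.35, -8.57, -11.79]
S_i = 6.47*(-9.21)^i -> [6.47, -59.59, 548.81, -5054.56, 46552.48]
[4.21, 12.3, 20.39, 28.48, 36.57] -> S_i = 4.21 + 8.09*i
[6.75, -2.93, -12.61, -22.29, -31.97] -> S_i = 6.75 + -9.68*i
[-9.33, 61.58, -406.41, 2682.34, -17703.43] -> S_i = -9.33*(-6.60)^i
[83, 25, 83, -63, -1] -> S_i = Random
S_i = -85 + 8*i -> [-85, -77, -69, -61, -53]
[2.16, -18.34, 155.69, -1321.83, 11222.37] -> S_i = 2.16*(-8.49)^i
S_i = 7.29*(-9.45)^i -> [7.29, -68.89, 651.02, -6152.09, 58137.29]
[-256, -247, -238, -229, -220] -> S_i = -256 + 9*i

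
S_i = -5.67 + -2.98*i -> [-5.67, -8.65, -11.63, -14.61, -17.59]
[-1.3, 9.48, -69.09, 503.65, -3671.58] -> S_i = -1.30*(-7.29)^i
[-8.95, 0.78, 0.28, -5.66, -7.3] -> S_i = Random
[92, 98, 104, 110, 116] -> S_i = 92 + 6*i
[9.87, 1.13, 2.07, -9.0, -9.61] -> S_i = Random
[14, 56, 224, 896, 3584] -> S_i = 14*4^i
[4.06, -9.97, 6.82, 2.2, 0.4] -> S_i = Random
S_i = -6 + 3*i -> [-6, -3, 0, 3, 6]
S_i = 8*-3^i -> [8, -24, 72, -216, 648]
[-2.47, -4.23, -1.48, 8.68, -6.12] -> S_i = Random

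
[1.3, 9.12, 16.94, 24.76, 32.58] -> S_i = 1.30 + 7.82*i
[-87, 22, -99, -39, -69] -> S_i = Random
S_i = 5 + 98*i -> [5, 103, 201, 299, 397]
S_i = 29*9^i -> [29, 261, 2349, 21141, 190269]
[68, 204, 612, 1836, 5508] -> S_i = 68*3^i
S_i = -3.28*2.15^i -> [-3.28, -7.05, -15.16, -32.6, -70.09]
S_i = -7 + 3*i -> [-7, -4, -1, 2, 5]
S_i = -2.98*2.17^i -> [-2.98, -6.47, -14.03, -30.45, -66.08]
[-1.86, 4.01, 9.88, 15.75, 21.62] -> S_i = -1.86 + 5.87*i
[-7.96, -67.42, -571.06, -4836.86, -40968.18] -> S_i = -7.96*8.47^i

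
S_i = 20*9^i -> [20, 180, 1620, 14580, 131220]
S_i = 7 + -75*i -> [7, -68, -143, -218, -293]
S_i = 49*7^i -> [49, 343, 2401, 16807, 117649]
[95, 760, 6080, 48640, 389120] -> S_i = 95*8^i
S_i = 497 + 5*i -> [497, 502, 507, 512, 517]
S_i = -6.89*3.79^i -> [-6.89, -26.11, -98.97, -375.09, -1421.6]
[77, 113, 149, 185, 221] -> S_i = 77 + 36*i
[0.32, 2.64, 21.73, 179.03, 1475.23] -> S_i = 0.32*8.24^i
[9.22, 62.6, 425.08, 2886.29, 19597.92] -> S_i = 9.22*6.79^i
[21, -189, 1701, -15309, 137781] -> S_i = 21*-9^i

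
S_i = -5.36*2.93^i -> [-5.36, -15.7, -46.02, -134.82, -395.03]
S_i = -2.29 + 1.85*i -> [-2.29, -0.44, 1.41, 3.26, 5.11]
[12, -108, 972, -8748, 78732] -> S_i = 12*-9^i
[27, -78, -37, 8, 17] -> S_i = Random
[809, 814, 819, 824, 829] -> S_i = 809 + 5*i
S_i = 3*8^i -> [3, 24, 192, 1536, 12288]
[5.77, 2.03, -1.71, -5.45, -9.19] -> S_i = 5.77 + -3.74*i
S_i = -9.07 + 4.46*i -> [-9.07, -4.61, -0.15, 4.31, 8.77]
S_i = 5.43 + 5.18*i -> [5.43, 10.61, 15.79, 20.97, 26.15]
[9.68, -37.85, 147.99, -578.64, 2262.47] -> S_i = 9.68*(-3.91)^i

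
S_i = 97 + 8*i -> [97, 105, 113, 121, 129]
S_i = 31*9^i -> [31, 279, 2511, 22599, 203391]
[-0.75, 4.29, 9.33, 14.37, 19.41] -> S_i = -0.75 + 5.04*i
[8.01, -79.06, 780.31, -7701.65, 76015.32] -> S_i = 8.01*(-9.87)^i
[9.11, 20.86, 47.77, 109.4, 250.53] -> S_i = 9.11*2.29^i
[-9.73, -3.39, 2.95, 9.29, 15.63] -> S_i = -9.73 + 6.34*i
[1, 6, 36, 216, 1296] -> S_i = 1*6^i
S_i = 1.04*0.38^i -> [1.04, 0.4, 0.15, 0.06, 0.02]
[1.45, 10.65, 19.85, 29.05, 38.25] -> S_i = 1.45 + 9.20*i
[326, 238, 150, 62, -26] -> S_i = 326 + -88*i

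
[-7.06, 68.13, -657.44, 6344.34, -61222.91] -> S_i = -7.06*(-9.65)^i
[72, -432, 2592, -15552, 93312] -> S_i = 72*-6^i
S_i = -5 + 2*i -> [-5, -3, -1, 1, 3]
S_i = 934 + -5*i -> [934, 929, 924, 919, 914]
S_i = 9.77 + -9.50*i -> [9.77, 0.27, -9.23, -18.73, -28.23]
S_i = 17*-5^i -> [17, -85, 425, -2125, 10625]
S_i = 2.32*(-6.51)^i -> [2.32, -15.1, 98.32, -640.08, 4166.89]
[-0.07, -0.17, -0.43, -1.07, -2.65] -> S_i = -0.07*2.48^i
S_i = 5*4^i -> [5, 20, 80, 320, 1280]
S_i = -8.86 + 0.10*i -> [-8.86, -8.76, -8.66, -8.56, -8.46]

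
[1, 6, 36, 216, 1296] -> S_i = 1*6^i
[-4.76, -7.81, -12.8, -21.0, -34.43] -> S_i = -4.76*1.64^i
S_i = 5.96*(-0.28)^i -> [5.96, -1.67, 0.47, -0.13, 0.04]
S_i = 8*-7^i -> [8, -56, 392, -2744, 19208]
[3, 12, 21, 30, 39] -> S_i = 3 + 9*i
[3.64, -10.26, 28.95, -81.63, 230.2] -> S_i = 3.64*(-2.82)^i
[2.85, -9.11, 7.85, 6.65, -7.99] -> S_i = Random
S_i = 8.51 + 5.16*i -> [8.51, 13.67, 18.83, 23.99, 29.15]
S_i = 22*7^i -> [22, 154, 1078, 7546, 52822]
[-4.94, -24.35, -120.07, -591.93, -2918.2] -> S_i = -4.94*4.93^i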